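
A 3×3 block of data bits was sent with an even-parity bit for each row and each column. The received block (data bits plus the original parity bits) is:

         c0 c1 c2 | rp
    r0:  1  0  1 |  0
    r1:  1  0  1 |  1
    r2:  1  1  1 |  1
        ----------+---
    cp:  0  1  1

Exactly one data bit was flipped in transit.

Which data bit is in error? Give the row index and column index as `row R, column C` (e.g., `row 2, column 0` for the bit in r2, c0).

Recompute each row's even parity and compare to rp:
  r0: data parity 0, sent rp 0 → ok
  r1: data parity 0, sent rp 1 → mismatch
  r2: data parity 1, sent rp 1 → ok
Recompute each column's even parity and compare to cp:
  c0: data parity 1, sent cp 0 → mismatch
  c1: data parity 1, sent cp 1 → ok
  c2: data parity 1, sent cp 1 → ok
Exactly one row (r1) and one column (c0) fail → the flipped bit is at their intersection.

row 1, column 0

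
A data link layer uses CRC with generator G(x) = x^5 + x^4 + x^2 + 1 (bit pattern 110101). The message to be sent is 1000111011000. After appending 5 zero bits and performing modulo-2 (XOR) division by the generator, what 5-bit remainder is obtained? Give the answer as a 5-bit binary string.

Append 5 zeros: 100011101100000000. Divide by 110101 (XOR where the leading bit is 1):
  pos 0: 100011 XOR 110101 = 010110
  pos 1: 101101 XOR 110101 = 011000
  pos 2: 110000 XOR 110101 = 000101
  pos 5: 101110 XOR 110101 = 011011
  pos 6: 110110 XOR 110101 = 000011
  pos 10: 110000 XOR 110101 = 000101
Remainder (last 5 bits) = 10100. This is the CRC / FCS.

10100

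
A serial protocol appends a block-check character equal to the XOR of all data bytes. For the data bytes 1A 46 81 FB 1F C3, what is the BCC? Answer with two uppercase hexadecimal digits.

FA

XOR the bytes together:
  start with 0x1A
  0x1A ⊕ 0x46 = 0x5C
  0x5C ⊕ 0x81 = 0xDD
  0xDD ⊕ 0xFB = 0x26
  0x26 ⊕ 0x1F = 0x39
  0x39 ⊕ 0xC3 = 0xFA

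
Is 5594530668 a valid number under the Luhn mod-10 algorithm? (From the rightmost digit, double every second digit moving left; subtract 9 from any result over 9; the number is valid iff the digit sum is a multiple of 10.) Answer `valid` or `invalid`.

valid

From the right, keep odd positions and double even positions (subtract 9 from any doubled value over 9):
  doubled (positions 2,4,...): 3 0 1 9 1 → sum 14
  kept (positions 1,3,...): 8 6 3 4 5 → sum 26
Total = 40.
40 mod 10 = 0, so the number is valid.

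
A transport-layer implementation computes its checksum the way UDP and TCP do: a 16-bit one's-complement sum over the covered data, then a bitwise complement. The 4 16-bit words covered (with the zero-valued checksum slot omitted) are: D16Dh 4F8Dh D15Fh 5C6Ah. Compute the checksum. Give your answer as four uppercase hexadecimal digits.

One's-complement addition (fold any carry out of bit 15 back into bit 0):
  0xD16D + 0x4F8D = 0x120FA → wrap carry → 0x20FB
  0x20FB + 0xD15F = 0x0F25A
  0xF25A + 0x5C6A = 0x14EC4 → wrap carry → 0x4EC5
One's-complement sum = 0x4EC5.
Checksum = ~0x4EC5 & 0xFFFF = 0xB13A.

B13A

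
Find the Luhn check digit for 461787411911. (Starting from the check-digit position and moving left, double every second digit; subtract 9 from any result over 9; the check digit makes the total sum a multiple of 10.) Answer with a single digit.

5

Partial digits right→left: 1 1 9 1 1 4 7 8 7 1 6 4
Double every second digit counting from the check-digit position (so the 1st, 3rd, 5th, ... of the partial from the right).
  doubled (with −9 where >9): 2 9 2 5 5 3 → sum 26
  kept as-is: 1 1 4 8 1 4 → sum 19
Total = 26 + 19 = 45.
Check digit = (10 − (45 mod 10)) mod 10 = 5.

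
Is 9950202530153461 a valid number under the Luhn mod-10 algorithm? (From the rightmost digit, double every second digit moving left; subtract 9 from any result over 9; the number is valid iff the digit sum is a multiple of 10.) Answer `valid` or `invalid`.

From the right, keep odd positions and double even positions (subtract 9 from any doubled value over 9):
  doubled (positions 2,4,...): 3 6 2 6 4 4 1 9 → sum 35
  kept (positions 1,3,...): 1 4 5 0 5 0 0 9 → sum 24
Total = 59.
59 mod 10 = 9, so the number is invalid.

invalid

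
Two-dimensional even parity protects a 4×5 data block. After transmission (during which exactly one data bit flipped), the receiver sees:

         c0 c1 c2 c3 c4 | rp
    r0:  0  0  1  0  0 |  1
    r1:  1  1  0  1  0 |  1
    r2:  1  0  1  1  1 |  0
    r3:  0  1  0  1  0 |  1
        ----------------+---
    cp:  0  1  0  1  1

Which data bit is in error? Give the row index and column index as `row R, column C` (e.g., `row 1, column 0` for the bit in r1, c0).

row 3, column 1

Recompute each row's even parity and compare to rp:
  r0: data parity 1, sent rp 1 → ok
  r1: data parity 1, sent rp 1 → ok
  r2: data parity 0, sent rp 0 → ok
  r3: data parity 0, sent rp 1 → mismatch
Recompute each column's even parity and compare to cp:
  c0: data parity 0, sent cp 0 → ok
  c1: data parity 0, sent cp 1 → mismatch
  c2: data parity 0, sent cp 0 → ok
  c3: data parity 1, sent cp 1 → ok
  c4: data parity 1, sent cp 1 → ok
Exactly one row (r3) and one column (c1) fail → the flipped bit is at their intersection.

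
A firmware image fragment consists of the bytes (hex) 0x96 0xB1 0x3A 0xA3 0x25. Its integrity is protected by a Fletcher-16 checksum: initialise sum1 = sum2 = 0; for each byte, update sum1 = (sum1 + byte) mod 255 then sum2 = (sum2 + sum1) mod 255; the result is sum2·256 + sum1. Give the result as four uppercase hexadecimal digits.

Running sums (mod 255):
  after byte 0 (0x96): sum1=150, sum2=150
  after byte 1 (0xB1): sum1=72, sum2=222
  after byte 2 (0x3A): sum1=130, sum2=97
  after byte 3 (0xA3): sum1=38, sum2=135
  after byte 4 (0x25): sum1=75, sum2=210
Checksum = sum2·256 + sum1 = 210·256 + 75 = 53835 = 0xD24B.

D24B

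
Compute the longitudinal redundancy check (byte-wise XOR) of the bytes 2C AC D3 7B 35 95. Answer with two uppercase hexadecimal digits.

XOR the bytes together:
  start with 0x2C
  0x2C ⊕ 0xAC = 0x80
  0x80 ⊕ 0xD3 = 0x53
  0x53 ⊕ 0x7B = 0x28
  0x28 ⊕ 0x35 = 0x1D
  0x1D ⊕ 0x95 = 0x88

88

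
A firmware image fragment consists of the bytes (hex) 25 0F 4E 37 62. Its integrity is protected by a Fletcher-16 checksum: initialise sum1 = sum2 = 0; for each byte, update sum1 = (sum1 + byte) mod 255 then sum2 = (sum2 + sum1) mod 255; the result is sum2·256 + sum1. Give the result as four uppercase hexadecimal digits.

Running sums (mod 255):
  after byte 0 (25): sum1=37, sum2=37
  after byte 1 (0F): sum1=52, sum2=89
  after byte 2 (4E): sum1=130, sum2=219
  after byte 3 (37): sum1=185, sum2=149
  after byte 4 (62): sum1=28, sum2=177
Checksum = sum2·256 + sum1 = 177·256 + 28 = 45340 = 0xB11C.

B11C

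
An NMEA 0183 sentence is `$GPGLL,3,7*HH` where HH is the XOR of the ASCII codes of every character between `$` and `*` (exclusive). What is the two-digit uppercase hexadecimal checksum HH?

XOR the ASCII codes of the payload characters:
  'G' = 0x47 → acc = 0x47
  'P' = 0x50 → acc = 0x17
  'G' = 0x47 → acc = 0x50
  'L' = 0x4C → acc = 0x1C
  'L' = 0x4C → acc = 0x50
  ',' = 0x2C → acc = 0x7C
  '3' = 0x33 → acc = 0x4F
  ',' = 0x2C → acc = 0x63
  '7' = 0x37 → acc = 0x54
Checksum = 0x54.

54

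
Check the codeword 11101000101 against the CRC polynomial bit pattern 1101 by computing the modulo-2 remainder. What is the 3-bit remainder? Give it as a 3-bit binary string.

Modulo-2 division of 11101000101 by 1101:
  pos 0: 1110 XOR 1101 = 0011
  pos 2: 1110 XOR 1101 = 0011
  pos 4: 1100 XOR 1101 = 0001
  pos 7: 1101 XOR 1101 = 0000
Remainder = 000 (zero — the frame passes the CRC check).

000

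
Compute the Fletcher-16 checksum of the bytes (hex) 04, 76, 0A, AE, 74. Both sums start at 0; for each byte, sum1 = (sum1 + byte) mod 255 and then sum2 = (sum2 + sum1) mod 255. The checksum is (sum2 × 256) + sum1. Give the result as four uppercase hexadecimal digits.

DDA7

Running sums (mod 255):
  after byte 0 (04): sum1=4, sum2=4
  after byte 1 (76): sum1=122, sum2=126
  after byte 2 (0A): sum1=132, sum2=3
  after byte 3 (AE): sum1=51, sum2=54
  after byte 4 (74): sum1=167, sum2=221
Checksum = sum2·256 + sum1 = 221·256 + 167 = 56743 = 0xDDA7.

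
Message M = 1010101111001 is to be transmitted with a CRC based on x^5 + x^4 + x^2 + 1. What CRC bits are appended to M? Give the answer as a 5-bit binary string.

11011

Append 5 zeros: 101010111100100000. Divide by 110101 (XOR where the leading bit is 1):
  pos 0: 101010 XOR 110101 = 011111
  pos 1: 111111 XOR 110101 = 001010
  pos 3: 101011 XOR 110101 = 011110
  pos 4: 111101 XOR 110101 = 001000
  pos 6: 100000 XOR 110101 = 010101
  pos 7: 101011 XOR 110101 = 011110
  pos 8: 111100 XOR 110101 = 001001
  pos 10: 100100 XOR 110101 = 010001
  pos 11: 100010 XOR 110101 = 010111
  pos 12: 101110 XOR 110101 = 011011
Remainder (last 5 bits) = 11011. This is the CRC / FCS.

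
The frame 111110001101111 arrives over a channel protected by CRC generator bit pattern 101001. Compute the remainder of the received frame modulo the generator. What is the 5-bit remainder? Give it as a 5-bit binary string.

Modulo-2 division of 111110001101111 by 101001:
  pos 0: 111110 XOR 101001 = 010111
  pos 1: 101110 XOR 101001 = 000111
  pos 4: 111011 XOR 101001 = 010010
  pos 5: 100100 XOR 101001 = 001101
  pos 7: 110111 XOR 101001 = 011110
  pos 8: 111101 XOR 101001 = 010100
  pos 9: 101001 XOR 101001 = 000000
Remainder = 00000 (zero — the frame passes the CRC check).

00000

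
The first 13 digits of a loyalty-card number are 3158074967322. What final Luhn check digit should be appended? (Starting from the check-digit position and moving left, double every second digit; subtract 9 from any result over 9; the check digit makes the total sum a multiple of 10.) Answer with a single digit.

8

Partial digits right→left: 2 2 3 7 6 9 4 7 0 8 5 1 3
Double every second digit counting from the check-digit position (so the 1st, 3rd, 5th, ... of the partial from the right).
  doubled (with −9 where >9): 4 6 3 8 0 1 6 → sum 28
  kept as-is: 2 7 9 7 8 1 → sum 34
Total = 28 + 34 = 62.
Check digit = (10 − (62 mod 10)) mod 10 = 8.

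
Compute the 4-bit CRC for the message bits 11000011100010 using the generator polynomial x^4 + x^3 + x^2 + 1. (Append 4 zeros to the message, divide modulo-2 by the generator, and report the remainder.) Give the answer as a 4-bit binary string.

Append 4 zeros: 110000111000100000. Divide by 11101 (XOR where the leading bit is 1):
  pos 0: 11000 XOR 11101 = 00101
  pos 2: 10101 XOR 11101 = 01000
  pos 3: 10001 XOR 11101 = 01100
  pos 4: 11001 XOR 11101 = 00100
  pos 6: 10000 XOR 11101 = 01101
  pos 7: 11010 XOR 11101 = 00111
  pos 9: 11110 XOR 11101 = 00011
  pos 12: 11000 XOR 11101 = 00101
Remainder (last 4 bits) = 1010. This is the CRC / FCS.

1010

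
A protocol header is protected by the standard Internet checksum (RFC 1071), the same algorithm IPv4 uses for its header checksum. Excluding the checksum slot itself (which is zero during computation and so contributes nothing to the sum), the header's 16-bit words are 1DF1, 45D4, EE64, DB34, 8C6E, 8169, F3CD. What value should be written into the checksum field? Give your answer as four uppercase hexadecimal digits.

D0FA

One's-complement addition (fold any carry out of bit 15 back into bit 0):
  0x1DF1 + 0x45D4 = 0x063C5
  0x63C5 + 0xEE64 = 0x15229 → wrap carry → 0x522A
  0x522A + 0xDB34 = 0x12D5E → wrap carry → 0x2D5F
  0x2D5F + 0x8C6E = 0x0B9CD
  0xB9CD + 0x8169 = 0x13B36 → wrap carry → 0x3B37
  0x3B37 + 0xF3CD = 0x12F04 → wrap carry → 0x2F05
One's-complement sum = 0x2F05.
Checksum = ~0x2F05 & 0xFFFF = 0xD0FA.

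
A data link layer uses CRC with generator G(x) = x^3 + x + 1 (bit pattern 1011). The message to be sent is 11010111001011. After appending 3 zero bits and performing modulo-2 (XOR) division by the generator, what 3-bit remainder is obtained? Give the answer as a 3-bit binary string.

Append 3 zeros: 11010111001011000. Divide by 1011 (XOR where the leading bit is 1):
  pos 0: 1101 XOR 1011 = 0110
  pos 1: 1100 XOR 1011 = 0111
  pos 2: 1111 XOR 1011 = 0100
  pos 3: 1001 XOR 1011 = 0010
  pos 5: 1010 XOR 1011 = 0001
  pos 8: 1010 XOR 1011 = 0001
  pos 11: 1110 XOR 1011 = 0101
  pos 12: 1010 XOR 1011 = 0001
Remainder (last 3 bits) = 010. This is the CRC / FCS.

010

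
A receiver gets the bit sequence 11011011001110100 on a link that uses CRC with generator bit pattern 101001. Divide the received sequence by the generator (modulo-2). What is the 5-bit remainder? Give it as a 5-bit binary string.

Modulo-2 division of 11011011001110100 by 101001:
  pos 0: 110110 XOR 101001 = 011111
  pos 1: 111111 XOR 101001 = 010110
  pos 2: 101101 XOR 101001 = 000100
  pos 5: 100001 XOR 101001 = 001000
  pos 7: 100011 XOR 101001 = 001010
  pos 9: 101001 XOR 101001 = 000000
Remainder = 00000 (zero — the frame passes the CRC check).

00000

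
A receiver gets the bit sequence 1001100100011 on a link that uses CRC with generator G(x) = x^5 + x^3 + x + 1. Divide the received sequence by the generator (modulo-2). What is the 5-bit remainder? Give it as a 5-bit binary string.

00000

Modulo-2 division of 1001100100011 by 101011:
  pos 0: 100110 XOR 101011 = 001101
  pos 2: 110101 XOR 101011 = 011110
  pos 3: 111100 XOR 101011 = 010111
  pos 4: 101110 XOR 101011 = 000101
  pos 7: 101011 XOR 101011 = 000000
Remainder = 00000 (zero — the frame passes the CRC check).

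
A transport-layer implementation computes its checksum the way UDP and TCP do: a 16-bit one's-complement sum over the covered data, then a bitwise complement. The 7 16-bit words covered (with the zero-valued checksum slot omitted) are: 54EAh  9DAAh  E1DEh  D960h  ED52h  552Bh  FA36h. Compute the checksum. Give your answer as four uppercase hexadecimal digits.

One's-complement addition (fold any carry out of bit 15 back into bit 0):
  0x54EA + 0x9DAA = 0x0F294
  0xF294 + 0xE1DE = 0x1D472 → wrap carry → 0xD473
  0xD473 + 0xD960 = 0x1ADD3 → wrap carry → 0xADD4
  0xADD4 + 0xED52 = 0x19B26 → wrap carry → 0x9B27
  0x9B27 + 0x552B = 0x0F052
  0xF052 + 0xFA36 = 0x1EA88 → wrap carry → 0xEA89
One's-complement sum = 0xEA89.
Checksum = ~0xEA89 & 0xFFFF = 0x1576.

1576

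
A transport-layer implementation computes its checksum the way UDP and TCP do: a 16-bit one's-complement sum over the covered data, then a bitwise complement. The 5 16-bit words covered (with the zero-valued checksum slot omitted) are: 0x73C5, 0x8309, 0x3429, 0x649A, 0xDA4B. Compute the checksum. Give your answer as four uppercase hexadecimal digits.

9621

One's-complement addition (fold any carry out of bit 15 back into bit 0):
  0x73C5 + 0x8309 = 0x0F6CE
  0xF6CE + 0x3429 = 0x12AF7 → wrap carry → 0x2AF8
  0x2AF8 + 0x649A = 0x08F92
  0x8F92 + 0xDA4B = 0x169DD → wrap carry → 0x69DE
One's-complement sum = 0x69DE.
Checksum = ~0x69DE & 0xFFFF = 0x9621.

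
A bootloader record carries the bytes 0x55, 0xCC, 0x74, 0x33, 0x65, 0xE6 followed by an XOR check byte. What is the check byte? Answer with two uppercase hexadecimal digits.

5D

XOR the bytes together:
  start with 0x55
  0x55 ⊕ 0xCC = 0x99
  0x99 ⊕ 0x74 = 0xED
  0xED ⊕ 0x33 = 0xDE
  0xDE ⊕ 0x65 = 0xBB
  0xBB ⊕ 0xE6 = 0x5D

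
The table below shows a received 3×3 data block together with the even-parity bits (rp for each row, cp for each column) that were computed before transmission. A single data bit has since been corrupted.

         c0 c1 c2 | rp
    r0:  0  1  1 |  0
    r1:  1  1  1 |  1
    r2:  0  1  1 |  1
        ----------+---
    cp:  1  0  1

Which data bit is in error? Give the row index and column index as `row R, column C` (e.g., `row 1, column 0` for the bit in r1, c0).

row 2, column 1

Recompute each row's even parity and compare to rp:
  r0: data parity 0, sent rp 0 → ok
  r1: data parity 1, sent rp 1 → ok
  r2: data parity 0, sent rp 1 → mismatch
Recompute each column's even parity and compare to cp:
  c0: data parity 1, sent cp 1 → ok
  c1: data parity 1, sent cp 0 → mismatch
  c2: data parity 1, sent cp 1 → ok
Exactly one row (r2) and one column (c1) fail → the flipped bit is at their intersection.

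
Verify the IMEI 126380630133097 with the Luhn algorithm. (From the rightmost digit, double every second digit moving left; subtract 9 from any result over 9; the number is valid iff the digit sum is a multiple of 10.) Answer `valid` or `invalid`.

From the right, keep odd positions and double even positions (subtract 9 from any doubled value over 9):
  doubled (positions 2,4,...): 9 6 2 6 0 6 4 → sum 33
  kept (positions 1,3,...): 7 0 3 0 6 8 6 1 → sum 31
Total = 64.
64 mod 10 = 4, so the number is invalid.

invalid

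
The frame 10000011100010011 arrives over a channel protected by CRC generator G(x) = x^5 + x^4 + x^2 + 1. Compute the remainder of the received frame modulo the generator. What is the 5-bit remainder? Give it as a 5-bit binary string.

11001

Modulo-2 division of 10000011100010011 by 110101:
  pos 0: 100000 XOR 110101 = 010101
  pos 1: 101011 XOR 110101 = 011110
  pos 2: 111101 XOR 110101 = 001000
  pos 4: 100010 XOR 110101 = 010111
  pos 5: 101110 XOR 110101 = 011011
  pos 6: 110110 XOR 110101 = 000011
  pos 10: 111001 XOR 110101 = 001100
Remainder = 11001 (nonzero — an error is detected).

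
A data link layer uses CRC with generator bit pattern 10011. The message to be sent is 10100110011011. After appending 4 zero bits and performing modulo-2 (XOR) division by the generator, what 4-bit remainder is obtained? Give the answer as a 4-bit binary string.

1111

Append 4 zeros: 101001100110110000. Divide by 10011 (XOR where the leading bit is 1):
  pos 0: 10100 XOR 10011 = 00111
  pos 2: 11111 XOR 10011 = 01100
  pos 3: 11000 XOR 10011 = 01011
  pos 4: 10110 XOR 10011 = 00101
  pos 6: 10111 XOR 10011 = 00100
  pos 8: 10001 XOR 10011 = 00010
  pos 11: 10100 XOR 10011 = 00111
  pos 13: 11100 XOR 10011 = 01111
Remainder (last 4 bits) = 1111. This is the CRC / FCS.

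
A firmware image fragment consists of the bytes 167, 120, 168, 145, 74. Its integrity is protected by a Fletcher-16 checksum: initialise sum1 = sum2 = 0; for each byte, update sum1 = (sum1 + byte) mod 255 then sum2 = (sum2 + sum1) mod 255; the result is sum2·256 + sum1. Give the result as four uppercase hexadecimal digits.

Running sums (mod 255):
  after byte 0 (167): sum1=167, sum2=167
  after byte 1 (120): sum1=32, sum2=199
  after byte 2 (168): sum1=200, sum2=144
  after byte 3 (145): sum1=90, sum2=234
  after byte 4 (74): sum1=164, sum2=143
Checksum = sum2·256 + sum1 = 143·256 + 164 = 36772 = 0x8FA4.

8FA4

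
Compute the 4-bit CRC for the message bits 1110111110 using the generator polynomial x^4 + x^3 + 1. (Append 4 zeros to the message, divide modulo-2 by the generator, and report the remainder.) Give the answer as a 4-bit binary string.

0000

Append 4 zeros: 11101111100000. Divide by 11001 (XOR where the leading bit is 1):
  pos 0: 11101 XOR 11001 = 00100
  pos 2: 10011 XOR 11001 = 01010
  pos 3: 10101 XOR 11001 = 01100
  pos 4: 11001 XOR 11001 = 00000
Remainder (last 4 bits) = 0000. This is the CRC / FCS.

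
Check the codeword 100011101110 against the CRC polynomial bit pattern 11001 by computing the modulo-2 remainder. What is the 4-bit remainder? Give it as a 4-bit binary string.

Modulo-2 division of 100011101110 by 11001:
  pos 0: 10001 XOR 11001 = 01000
  pos 1: 10001 XOR 11001 = 01000
  pos 2: 10001 XOR 11001 = 01000
  pos 3: 10000 XOR 11001 = 01001
  pos 4: 10011 XOR 11001 = 01010
  pos 5: 10101 XOR 11001 = 01100
  pos 6: 11001 XOR 11001 = 00000
Remainder = 0000 (zero — the frame passes the CRC check).

0000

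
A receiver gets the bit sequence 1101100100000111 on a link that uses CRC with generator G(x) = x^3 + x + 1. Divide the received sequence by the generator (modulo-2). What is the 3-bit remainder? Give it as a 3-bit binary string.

Modulo-2 division of 1101100100000111 by 1011:
  pos 0: 1101 XOR 1011 = 0110
  pos 1: 1101 XOR 1011 = 0110
  pos 2: 1100 XOR 1011 = 0111
  pos 3: 1110 XOR 1011 = 0101
  pos 4: 1011 XOR 1011 = 0000
Remainder = 111 (nonzero — an error is detected).

111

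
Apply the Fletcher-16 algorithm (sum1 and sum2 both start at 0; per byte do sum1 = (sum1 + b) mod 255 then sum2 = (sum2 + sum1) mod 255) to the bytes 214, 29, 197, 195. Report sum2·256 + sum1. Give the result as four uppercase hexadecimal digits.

Running sums (mod 255):
  after byte 0 (214): sum1=214, sum2=214
  after byte 1 (29): sum1=243, sum2=202
  after byte 2 (197): sum1=185, sum2=132
  after byte 3 (195): sum1=125, sum2=2
Checksum = sum2·256 + sum1 = 2·256 + 125 = 637 = 0x027D.

027D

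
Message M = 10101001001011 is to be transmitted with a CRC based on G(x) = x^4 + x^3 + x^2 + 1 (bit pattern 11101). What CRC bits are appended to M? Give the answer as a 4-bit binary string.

0111

Append 4 zeros: 101010010010110000. Divide by 11101 (XOR where the leading bit is 1):
  pos 0: 10101 XOR 11101 = 01000
  pos 1: 10000 XOR 11101 = 01101
  pos 2: 11010 XOR 11101 = 00111
  pos 4: 11110 XOR 11101 = 00011
  pos 7: 11010 XOR 11101 = 00111
  pos 9: 11111 XOR 11101 = 00010
  pos 12: 10000 XOR 11101 = 01101
  pos 13: 11010 XOR 11101 = 00111
Remainder (last 4 bits) = 0111. This is the CRC / FCS.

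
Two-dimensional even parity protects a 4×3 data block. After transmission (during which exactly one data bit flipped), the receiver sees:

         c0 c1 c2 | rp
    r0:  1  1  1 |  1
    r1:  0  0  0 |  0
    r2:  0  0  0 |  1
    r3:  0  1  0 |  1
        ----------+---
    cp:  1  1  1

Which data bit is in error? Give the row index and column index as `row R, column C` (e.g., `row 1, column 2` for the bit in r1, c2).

row 2, column 1

Recompute each row's even parity and compare to rp:
  r0: data parity 1, sent rp 1 → ok
  r1: data parity 0, sent rp 0 → ok
  r2: data parity 0, sent rp 1 → mismatch
  r3: data parity 1, sent rp 1 → ok
Recompute each column's even parity and compare to cp:
  c0: data parity 1, sent cp 1 → ok
  c1: data parity 0, sent cp 1 → mismatch
  c2: data parity 1, sent cp 1 → ok
Exactly one row (r2) and one column (c1) fail → the flipped bit is at their intersection.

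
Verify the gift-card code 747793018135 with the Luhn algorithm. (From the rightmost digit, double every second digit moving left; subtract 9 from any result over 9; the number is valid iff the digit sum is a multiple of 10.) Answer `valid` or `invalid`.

invalid

From the right, keep odd positions and double even positions (subtract 9 from any doubled value over 9):
  doubled (positions 2,4,...): 6 7 0 9 5 5 → sum 32
  kept (positions 1,3,...): 5 1 1 3 7 4 → sum 21
Total = 53.
53 mod 10 = 3, so the number is invalid.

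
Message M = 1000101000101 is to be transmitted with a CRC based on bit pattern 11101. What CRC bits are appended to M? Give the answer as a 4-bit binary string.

Append 4 zeros: 10001010001010000. Divide by 11101 (XOR where the leading bit is 1):
  pos 0: 10001 XOR 11101 = 01100
  pos 1: 11000 XOR 11101 = 00101
  pos 3: 10110 XOR 11101 = 01011
  pos 4: 10110 XOR 11101 = 01011
  pos 5: 10110 XOR 11101 = 01011
  pos 6: 10111 XOR 11101 = 01010
  pos 7: 10100 XOR 11101 = 01001
  pos 8: 10011 XOR 11101 = 01110
  pos 9: 11100 XOR 11101 = 00001
Remainder (last 4 bits) = 1000. This is the CRC / FCS.

1000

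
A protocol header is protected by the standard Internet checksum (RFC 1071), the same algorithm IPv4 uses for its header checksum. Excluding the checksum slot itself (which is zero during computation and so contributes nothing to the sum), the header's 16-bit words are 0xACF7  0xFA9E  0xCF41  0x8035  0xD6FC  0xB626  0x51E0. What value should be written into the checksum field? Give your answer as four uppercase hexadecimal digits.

One's-complement addition (fold any carry out of bit 15 back into bit 0):
  0xACF7 + 0xFA9E = 0x1A795 → wrap carry → 0xA796
  0xA796 + 0xCF41 = 0x176D7 → wrap carry → 0x76D8
  0x76D8 + 0x8035 = 0x0F70D
  0xF70D + 0xD6FC = 0x1CE09 → wrap carry → 0xCE0A
  0xCE0A + 0xB626 = 0x18430 → wrap carry → 0x8431
  0x8431 + 0x51E0 = 0x0D611
One's-complement sum = 0xD611.
Checksum = ~0xD611 & 0xFFFF = 0x29EE.

29EE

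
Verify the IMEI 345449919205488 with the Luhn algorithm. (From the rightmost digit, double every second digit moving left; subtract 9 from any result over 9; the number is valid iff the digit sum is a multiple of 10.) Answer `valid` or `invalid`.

From the right, keep odd positions and double even positions (subtract 9 from any doubled value over 9):
  doubled (positions 2,4,...): 7 1 4 2 9 8 8 → sum 39
  kept (positions 1,3,...): 8 4 0 9 9 4 5 3 → sum 42
Total = 81.
81 mod 10 = 1, so the number is invalid.

invalid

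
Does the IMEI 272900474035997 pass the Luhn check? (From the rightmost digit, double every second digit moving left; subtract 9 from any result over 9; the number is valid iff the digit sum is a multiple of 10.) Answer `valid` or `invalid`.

From the right, keep odd positions and double even positions (subtract 9 from any doubled value over 9):
  doubled (positions 2,4,...): 9 1 0 5 0 9 5 → sum 29
  kept (positions 1,3,...): 7 9 3 4 4 0 2 2 → sum 31
Total = 60.
60 mod 10 = 0, so the number is valid.

valid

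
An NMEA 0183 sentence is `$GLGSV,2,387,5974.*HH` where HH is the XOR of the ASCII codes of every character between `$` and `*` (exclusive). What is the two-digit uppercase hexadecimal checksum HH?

XOR the ASCII codes of the payload characters:
  'G' = 0x47 → acc = 0x47
  'L' = 0x4C → acc = 0x0B
  'G' = 0x47 → acc = 0x4C
  'S' = 0x53 → acc = 0x1F
  'V' = 0x56 → acc = 0x49
  ',' = 0x2C → acc = 0x65
  '2' = 0x32 → acc = 0x57
  ',' = 0x2C → acc = 0x7B
  '3' = 0x33 → acc = 0x48
  '8' = 0x38 → acc = 0x70
  '7' = 0x37 → acc = 0x47
  ',' = 0x2C → acc = 0x6B
  '5' = 0x35 → acc = 0x5E
  '9' = 0x39 → acc = 0x67
  '7' = 0x37 → acc = 0x50
  '4' = 0x34 → acc = 0x64
  '.' = 0x2E → acc = 0x4A
Checksum = 0x4A.

4A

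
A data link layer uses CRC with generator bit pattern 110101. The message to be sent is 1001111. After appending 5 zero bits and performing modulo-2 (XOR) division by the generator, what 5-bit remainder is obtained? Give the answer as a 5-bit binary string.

Append 5 zeros: 100111100000. Divide by 110101 (XOR where the leading bit is 1):
  pos 0: 100111 XOR 110101 = 010010
  pos 1: 100101 XOR 110101 = 010000
  pos 2: 100000 XOR 110101 = 010101
  pos 3: 101010 XOR 110101 = 011111
  pos 4: 111110 XOR 110101 = 001011
  pos 6: 101100 XOR 110101 = 011001
Remainder (last 5 bits) = 11001. This is the CRC / FCS.

11001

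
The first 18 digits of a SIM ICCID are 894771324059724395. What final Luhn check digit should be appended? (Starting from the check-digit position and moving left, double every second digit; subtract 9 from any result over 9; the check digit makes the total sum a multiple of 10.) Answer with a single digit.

9

Partial digits right→left: 5 9 3 4 2 7 9 5 0 4 2 3 1 7 7 4 9 8
Double every second digit counting from the check-digit position (so the 1st, 3rd, 5th, ... of the partial from the right).
  doubled (with −9 where >9): 1 6 4 9 0 4 2 5 9 → sum 40
  kept as-is: 9 4 7 5 4 3 7 4 8 → sum 51
Total = 40 + 51 = 91.
Check digit = (10 − (91 mod 10)) mod 10 = 9.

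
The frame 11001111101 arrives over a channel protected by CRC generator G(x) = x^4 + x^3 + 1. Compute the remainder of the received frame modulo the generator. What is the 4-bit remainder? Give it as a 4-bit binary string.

Modulo-2 division of 11001111101 by 11001:
  pos 0: 11001 XOR 11001 = 00000
  pos 5: 11110 XOR 11001 = 00111
Remainder = 1111 (nonzero — an error is detected).

1111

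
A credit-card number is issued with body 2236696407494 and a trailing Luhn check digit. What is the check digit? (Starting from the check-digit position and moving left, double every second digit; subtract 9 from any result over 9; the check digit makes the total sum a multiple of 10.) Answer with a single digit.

1

Partial digits right→left: 4 9 4 7 0 4 6 9 6 6 3 2 2
Double every second digit counting from the check-digit position (so the 1st, 3rd, 5th, ... of the partial from the right).
  doubled (with −9 where >9): 8 8 0 3 3 6 4 → sum 32
  kept as-is: 9 7 4 9 6 2 → sum 37
Total = 32 + 37 = 69.
Check digit = (10 − (69 mod 10)) mod 10 = 1.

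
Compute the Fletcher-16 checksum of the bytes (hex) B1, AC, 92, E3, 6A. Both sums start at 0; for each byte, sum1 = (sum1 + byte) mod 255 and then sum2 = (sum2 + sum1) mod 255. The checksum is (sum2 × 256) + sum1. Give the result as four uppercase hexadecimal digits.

Running sums (mod 255):
  after byte 0 (B1): sum1=177, sum2=177
  after byte 1 (AC): sum1=94, sum2=16
  after byte 2 (92): sum1=240, sum2=1
  after byte 3 (E3): sum1=212, sum2=213
  after byte 4 (6A): sum1=63, sum2=21
Checksum = sum2·256 + sum1 = 21·256 + 63 = 5439 = 0x153F.

153F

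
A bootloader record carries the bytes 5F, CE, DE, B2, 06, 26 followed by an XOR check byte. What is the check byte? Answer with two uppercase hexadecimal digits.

DD

XOR the bytes together:
  start with 0x5F
  0x5F ⊕ 0xCE = 0x91
  0x91 ⊕ 0xDE = 0x4F
  0x4F ⊕ 0xB2 = 0xFD
  0xFD ⊕ 0x06 = 0xFB
  0xFB ⊕ 0x26 = 0xDD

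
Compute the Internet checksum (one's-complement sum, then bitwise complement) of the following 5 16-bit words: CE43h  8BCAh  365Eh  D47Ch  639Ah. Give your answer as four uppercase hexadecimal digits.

One's-complement addition (fold any carry out of bit 15 back into bit 0):
  0xCE43 + 0x8BCA = 0x15A0D → wrap carry → 0x5A0E
  0x5A0E + 0x365E = 0x0906C
  0x906C + 0xD47C = 0x164E8 → wrap carry → 0x64E9
  0x64E9 + 0x639A = 0x0C883
One's-complement sum = 0xC883.
Checksum = ~0xC883 & 0xFFFF = 0x377C.

377C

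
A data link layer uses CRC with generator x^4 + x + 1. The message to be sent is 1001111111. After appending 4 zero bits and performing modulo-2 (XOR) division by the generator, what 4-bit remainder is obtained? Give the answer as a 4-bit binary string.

0111

Append 4 zeros: 10011111110000. Divide by 10011 (XOR where the leading bit is 1):
  pos 0: 10011 XOR 10011 = 00000
  pos 5: 11111 XOR 10011 = 01100
  pos 6: 11000 XOR 10011 = 01011
  pos 7: 10110 XOR 10011 = 00101
  pos 9: 10100 XOR 10011 = 00111
Remainder (last 4 bits) = 0111. This is the CRC / FCS.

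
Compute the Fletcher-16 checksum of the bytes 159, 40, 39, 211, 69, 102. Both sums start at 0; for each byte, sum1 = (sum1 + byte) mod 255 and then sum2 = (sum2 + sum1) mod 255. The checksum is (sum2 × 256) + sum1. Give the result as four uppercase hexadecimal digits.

8F6E

Running sums (mod 255):
  after byte 0 (159): sum1=159, sum2=159
  after byte 1 (40): sum1=199, sum2=103
  after byte 2 (39): sum1=238, sum2=86
  after byte 3 (211): sum1=194, sum2=25
  after byte 4 (69): sum1=8, sum2=33
  after byte 5 (102): sum1=110, sum2=143
Checksum = sum2·256 + sum1 = 143·256 + 110 = 36718 = 0x8F6E.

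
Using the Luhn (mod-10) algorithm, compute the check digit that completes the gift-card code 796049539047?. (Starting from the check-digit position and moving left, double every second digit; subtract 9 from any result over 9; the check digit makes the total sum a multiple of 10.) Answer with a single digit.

Partial digits right→left: 7 4 0 9 3 5 9 4 0 6 9 7
Double every second digit counting from the check-digit position (so the 1st, 3rd, 5th, ... of the partial from the right).
  doubled (with −9 where >9): 5 0 6 9 0 9 → sum 29
  kept as-is: 4 9 5 4 6 7 → sum 35
Total = 29 + 35 = 64.
Check digit = (10 − (64 mod 10)) mod 10 = 6.

6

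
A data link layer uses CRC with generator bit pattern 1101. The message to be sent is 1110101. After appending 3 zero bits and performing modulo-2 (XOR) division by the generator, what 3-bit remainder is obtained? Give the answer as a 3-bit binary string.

Append 3 zeros: 1110101000. Divide by 1101 (XOR where the leading bit is 1):
  pos 0: 1110 XOR 1101 = 0011
  pos 2: 1110 XOR 1101 = 0011
  pos 4: 1110 XOR 1101 = 0011
  pos 6: 1100 XOR 1101 = 0001
Remainder (last 3 bits) = 001. This is the CRC / FCS.

001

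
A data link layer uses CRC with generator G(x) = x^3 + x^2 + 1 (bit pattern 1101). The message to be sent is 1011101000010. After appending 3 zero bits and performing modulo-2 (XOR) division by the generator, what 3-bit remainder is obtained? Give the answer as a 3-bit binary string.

011

Append 3 zeros: 1011101000010000. Divide by 1101 (XOR where the leading bit is 1):
  pos 0: 1011 XOR 1101 = 0110
  pos 1: 1101 XOR 1101 = 0000
  pos 6: 1000 XOR 1101 = 0101
  pos 7: 1010 XOR 1101 = 0111
  pos 8: 1111 XOR 1101 = 0010
  pos 10: 1000 XOR 1101 = 0101
  pos 11: 1010 XOR 1101 = 0111
  pos 12: 1110 XOR 1101 = 0011
Remainder (last 3 bits) = 011. This is the CRC / FCS.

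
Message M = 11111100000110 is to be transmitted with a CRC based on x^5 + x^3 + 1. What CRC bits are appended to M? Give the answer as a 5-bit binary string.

00010

Append 5 zeros: 1111110000011000000. Divide by 101001 (XOR where the leading bit is 1):
  pos 0: 111111 XOR 101001 = 010110
  pos 1: 101100 XOR 101001 = 000101
  pos 4: 101000 XOR 101001 = 000001
  pos 9: 101100 XOR 101001 = 000101
  pos 12: 101000 XOR 101001 = 000001
Remainder (last 5 bits) = 00010. This is the CRC / FCS.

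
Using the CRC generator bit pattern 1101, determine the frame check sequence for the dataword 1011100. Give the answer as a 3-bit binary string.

Append 3 zeros: 1011100000. Divide by 1101 (XOR where the leading bit is 1):
  pos 0: 1011 XOR 1101 = 0110
  pos 1: 1101 XOR 1101 = 0000
Remainder (last 3 bits) = 000. This is the CRC / FCS.

000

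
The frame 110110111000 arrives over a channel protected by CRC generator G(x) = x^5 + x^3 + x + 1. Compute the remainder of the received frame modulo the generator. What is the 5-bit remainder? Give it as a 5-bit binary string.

Modulo-2 division of 110110111000 by 101011:
  pos 0: 110110 XOR 101011 = 011101
  pos 1: 111011 XOR 101011 = 010000
  pos 2: 100001 XOR 101011 = 001010
  pos 4: 101010 XOR 101011 = 000001
Remainder = 00100 (nonzero — an error is detected).

00100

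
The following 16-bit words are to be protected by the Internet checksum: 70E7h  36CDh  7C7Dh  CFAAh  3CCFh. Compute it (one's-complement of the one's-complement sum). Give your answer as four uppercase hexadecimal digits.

One's-complement addition (fold any carry out of bit 15 back into bit 0):
  0x70E7 + 0x36CD = 0x0A7B4
  0xA7B4 + 0x7C7D = 0x12431 → wrap carry → 0x2432
  0x2432 + 0xCFAA = 0x0F3DC
  0xF3DC + 0x3CCF = 0x130AB → wrap carry → 0x30AC
One's-complement sum = 0x30AC.
Checksum = ~0x30AC & 0xFFFF = 0xCF53.

CF53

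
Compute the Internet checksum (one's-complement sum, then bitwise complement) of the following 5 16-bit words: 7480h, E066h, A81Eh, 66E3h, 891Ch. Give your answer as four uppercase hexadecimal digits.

12FA

One's-complement addition (fold any carry out of bit 15 back into bit 0):
  0x7480 + 0xE066 = 0x154E6 → wrap carry → 0x54E7
  0x54E7 + 0xA81E = 0x0FD05
  0xFD05 + 0x66E3 = 0x163E8 → wrap carry → 0x63E9
  0x63E9 + 0x891C = 0x0ED05
One's-complement sum = 0xED05.
Checksum = ~0xED05 & 0xFFFF = 0x12FA.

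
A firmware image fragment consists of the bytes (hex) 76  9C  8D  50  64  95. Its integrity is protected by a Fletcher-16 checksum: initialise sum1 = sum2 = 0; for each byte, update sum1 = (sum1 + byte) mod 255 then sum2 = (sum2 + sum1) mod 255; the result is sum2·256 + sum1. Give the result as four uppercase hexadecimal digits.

Running sums (mod 255):
  after byte 0 (76): sum1=118, sum2=118
  after byte 1 (9C): sum1=19, sum2=137
  after byte 2 (8D): sum1=160, sum2=42
  after byte 3 (50): sum1=240, sum2=27
  after byte 4 (64): sum1=85, sum2=112
  after byte 5 (95): sum1=234, sum2=91
Checksum = sum2·256 + sum1 = 91·256 + 234 = 23530 = 0x5BEA.

5BEA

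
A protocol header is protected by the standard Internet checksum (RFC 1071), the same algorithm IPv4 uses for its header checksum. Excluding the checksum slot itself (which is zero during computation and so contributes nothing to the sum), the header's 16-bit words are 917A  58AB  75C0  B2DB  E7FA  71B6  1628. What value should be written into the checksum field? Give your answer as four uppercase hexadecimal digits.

7D64

One's-complement addition (fold any carry out of bit 15 back into bit 0):
  0x917A + 0x58AB = 0x0EA25
  0xEA25 + 0x75C0 = 0x15FE5 → wrap carry → 0x5FE6
  0x5FE6 + 0xB2DB = 0x112C1 → wrap carry → 0x12C2
  0x12C2 + 0xE7FA = 0x0FABC
  0xFABC + 0x71B6 = 0x16C72 → wrap carry → 0x6C73
  0x6C73 + 0x1628 = 0x0829B
One's-complement sum = 0x829B.
Checksum = ~0x829B & 0xFFFF = 0x7D64.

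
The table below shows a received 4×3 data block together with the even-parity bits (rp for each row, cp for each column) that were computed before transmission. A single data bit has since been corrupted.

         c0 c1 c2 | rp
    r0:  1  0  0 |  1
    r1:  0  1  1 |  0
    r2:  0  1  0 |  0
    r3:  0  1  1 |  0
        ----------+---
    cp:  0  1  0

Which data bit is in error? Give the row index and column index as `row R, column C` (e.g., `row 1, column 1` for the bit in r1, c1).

row 2, column 0

Recompute each row's even parity and compare to rp:
  r0: data parity 1, sent rp 1 → ok
  r1: data parity 0, sent rp 0 → ok
  r2: data parity 1, sent rp 0 → mismatch
  r3: data parity 0, sent rp 0 → ok
Recompute each column's even parity and compare to cp:
  c0: data parity 1, sent cp 0 → mismatch
  c1: data parity 1, sent cp 1 → ok
  c2: data parity 0, sent cp 0 → ok
Exactly one row (r2) and one column (c0) fail → the flipped bit is at their intersection.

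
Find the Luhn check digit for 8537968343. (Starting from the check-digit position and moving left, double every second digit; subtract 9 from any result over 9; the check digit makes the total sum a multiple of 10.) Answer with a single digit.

Partial digits right→left: 3 4 3 8 6 9 7 3 5 8
Double every second digit counting from the check-digit position (so the 1st, 3rd, 5th, ... of the partial from the right).
  doubled (with −9 where >9): 6 6 3 5 1 → sum 21
  kept as-is: 4 8 9 3 8 → sum 32
Total = 21 + 32 = 53.
Check digit = (10 − (53 mod 10)) mod 10 = 7.

7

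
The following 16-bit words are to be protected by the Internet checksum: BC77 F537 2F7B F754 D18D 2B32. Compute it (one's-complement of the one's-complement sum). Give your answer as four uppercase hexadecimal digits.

2AC0

One's-complement addition (fold any carry out of bit 15 back into bit 0):
  0xBC77 + 0xF537 = 0x1B1AE → wrap carry → 0xB1AF
  0xB1AF + 0x2F7B = 0x0E12A
  0xE12A + 0xF754 = 0x1D87E → wrap carry → 0xD87F
  0xD87F + 0xD18D = 0x1AA0C → wrap carry → 0xAA0D
  0xAA0D + 0x2B32 = 0x0D53F
One's-complement sum = 0xD53F.
Checksum = ~0xD53F & 0xFFFF = 0x2AC0.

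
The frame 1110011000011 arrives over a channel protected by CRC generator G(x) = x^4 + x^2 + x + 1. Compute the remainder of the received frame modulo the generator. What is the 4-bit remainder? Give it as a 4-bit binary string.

Modulo-2 division of 1110011000011 by 10111:
  pos 0: 11100 XOR 10111 = 01011
  pos 1: 10111 XOR 10111 = 00000
  pos 6: 10000 XOR 10111 = 00111
  pos 8: 11111 XOR 10111 = 01000
Remainder = 1000 (nonzero — an error is detected).

1000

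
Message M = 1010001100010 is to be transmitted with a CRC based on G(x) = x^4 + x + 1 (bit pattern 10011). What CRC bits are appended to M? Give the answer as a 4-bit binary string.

0000

Append 4 zeros: 10100011000100000. Divide by 10011 (XOR where the leading bit is 1):
  pos 0: 10100 XOR 10011 = 00111
  pos 2: 11101 XOR 10011 = 01110
  pos 3: 11101 XOR 10011 = 01110
  pos 4: 11100 XOR 10011 = 01111
  pos 5: 11110 XOR 10011 = 01101
  pos 6: 11010 XOR 10011 = 01001
  pos 7: 10011 XOR 10011 = 00000
Remainder (last 4 bits) = 0000. This is the CRC / FCS.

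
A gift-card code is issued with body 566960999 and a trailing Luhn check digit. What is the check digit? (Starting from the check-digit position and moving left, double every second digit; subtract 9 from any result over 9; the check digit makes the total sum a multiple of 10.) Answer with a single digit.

1

Partial digits right→left: 9 9 9 0 6 9 6 6 5
Double every second digit counting from the check-digit position (so the 1st, 3rd, 5th, ... of the partial from the right).
  doubled (with −9 where >9): 9 9 3 3 1 → sum 25
  kept as-is: 9 0 9 6 → sum 24
Total = 25 + 24 = 49.
Check digit = (10 − (49 mod 10)) mod 10 = 1.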